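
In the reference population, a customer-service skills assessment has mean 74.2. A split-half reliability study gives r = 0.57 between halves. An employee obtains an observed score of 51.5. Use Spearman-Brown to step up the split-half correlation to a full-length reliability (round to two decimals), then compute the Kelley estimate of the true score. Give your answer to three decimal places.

Spearman-Brown: ρ = 2r/(1 + r) = 2(0.57)/(1 + 0.57) = 1.140/1.57 = 0.7261 → 0.73
T̂ = 0.73(51.5) + 0.27(74.2) = 37.595 + 20.034 = 57.6290 → 57.629

57.629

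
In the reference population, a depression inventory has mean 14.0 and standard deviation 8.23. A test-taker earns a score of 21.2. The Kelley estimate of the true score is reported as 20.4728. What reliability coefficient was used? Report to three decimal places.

T̂ = ρX + (1 − ρ)μ  ⇒  T̂ − μ = ρ(X − μ)
ρ = (T̂ − μ)/(X − μ) = (20.4728 − 14.0) / (21.2 − 14.0) = 6.4728 / 7.2 = 0.89900

0.899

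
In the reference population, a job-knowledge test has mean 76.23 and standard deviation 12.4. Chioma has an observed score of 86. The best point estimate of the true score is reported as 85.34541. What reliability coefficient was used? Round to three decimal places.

0.933

T̂ = ρX + (1 − ρ)μ  ⇒  T̂ − μ = ρ(X − μ)
ρ = (T̂ − μ)/(X − μ) = (85.34541 − 76.23) / (86 − 76.23) = 9.11541 / 9.77 = 0.93300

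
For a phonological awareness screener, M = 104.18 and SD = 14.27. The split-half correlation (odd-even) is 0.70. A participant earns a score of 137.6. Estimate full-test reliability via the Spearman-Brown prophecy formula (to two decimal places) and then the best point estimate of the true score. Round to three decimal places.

Spearman-Brown: ρ = 2r/(1 + r) = 2(0.70)/(1 + 0.70) = 1.400/1.70 = 0.8235 → 0.82
Weight the observed score by reliability and the mean by (1 − reliability): T̂ = 0.82·137.6 + 0.18·104.18 = 112.832 + 18.7524 = 131.5844.

131.584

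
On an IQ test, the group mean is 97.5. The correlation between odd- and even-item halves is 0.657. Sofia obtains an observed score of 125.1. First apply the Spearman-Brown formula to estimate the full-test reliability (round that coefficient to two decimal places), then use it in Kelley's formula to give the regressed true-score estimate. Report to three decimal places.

Spearman-Brown: ρ = 2r/(1 + r) = 2(0.657)/(1 + 0.657) = 1.3140/1.657 = 0.7930 → 0.79
Kelley's formula gives T̂ = 0.79·125.1 + 0.21·97.5 = 98.829 + 20.475 = 119.3040.

119.304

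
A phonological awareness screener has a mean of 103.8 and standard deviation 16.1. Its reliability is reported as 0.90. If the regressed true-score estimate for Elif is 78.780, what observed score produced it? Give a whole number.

76

T̂ = ρX + (1 − ρ)μ  ⇒  X = (T̂ − (1 − ρ)μ) / ρ
X = (78.780 − 0.10 × 103.8) / 0.90 = (78.780 − 10.380) / 0.90 = 68.400 / 0.90 = 76.00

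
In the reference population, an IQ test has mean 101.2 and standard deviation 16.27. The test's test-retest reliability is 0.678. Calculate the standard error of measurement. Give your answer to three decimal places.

SEM = SD · √(1 − ρ) = 16.27 × √0.322 = 16.27 × 0.5675 = 9.2324

9.232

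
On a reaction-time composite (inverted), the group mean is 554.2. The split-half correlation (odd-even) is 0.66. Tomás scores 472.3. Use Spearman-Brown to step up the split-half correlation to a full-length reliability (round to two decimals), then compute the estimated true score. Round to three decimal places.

488.680

Spearman-Brown: ρ = 2r/(1 + r) = 2(0.66)/(1 + 0.66) = 1.320/1.66 = 0.7952 → 0.80
T̂ = 0.80(472.3) + 0.20(554.2) = 377.840 + 110.840 = 488.6800 → 488.680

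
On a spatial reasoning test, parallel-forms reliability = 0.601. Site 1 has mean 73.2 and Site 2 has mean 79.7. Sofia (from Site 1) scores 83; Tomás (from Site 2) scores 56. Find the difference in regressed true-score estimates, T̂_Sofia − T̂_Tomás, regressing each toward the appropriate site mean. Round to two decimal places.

13.63

T̂_Sofia = 0.601(83) + 0.399(73.2) = 79.0898
T̂_Tomás = 0.601(56) + 0.399(79.7) = 65.4563
Difference = 79.0898 − 65.4563 = 13.6335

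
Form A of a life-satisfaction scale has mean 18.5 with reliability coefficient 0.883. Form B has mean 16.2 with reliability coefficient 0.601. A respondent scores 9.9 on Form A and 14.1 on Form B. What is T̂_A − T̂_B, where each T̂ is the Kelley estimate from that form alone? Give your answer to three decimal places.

T̂_A = 0.883(9.9) + 0.117(18.5) = 10.90620
T̂_B = 0.601(14.1) + 0.399(16.2) = 14.93790
T̂_A − T̂_B = -4.03170

-4.032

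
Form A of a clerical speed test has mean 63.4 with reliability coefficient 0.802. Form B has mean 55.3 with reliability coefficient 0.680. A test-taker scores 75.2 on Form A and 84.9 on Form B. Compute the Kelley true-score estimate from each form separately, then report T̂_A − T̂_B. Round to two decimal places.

T̂_A = 0.802(75.2) + 0.198(63.4) = 72.8636
T̂_B = 0.680(84.9) + 0.320(55.3) = 75.4280
T̂_A − T̂_B = -2.5644

-2.56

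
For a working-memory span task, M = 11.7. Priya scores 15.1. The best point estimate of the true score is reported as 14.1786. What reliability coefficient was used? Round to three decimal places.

0.729

T̂ = ρX + (1 − ρ)μ  ⇒  T̂ − μ = ρ(X − μ)
ρ = (T̂ − μ)/(X − μ) = (14.1786 − 11.7) / (15.1 − 11.7) = 2.4786 / 3.4 = 0.72900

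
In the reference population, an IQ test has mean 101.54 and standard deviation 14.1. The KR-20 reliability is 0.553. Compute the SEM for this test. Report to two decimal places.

SEM = SD · √(1 − ρ) = 14.1 × √0.447 = 14.1 × 0.6686 = 9.427

9.43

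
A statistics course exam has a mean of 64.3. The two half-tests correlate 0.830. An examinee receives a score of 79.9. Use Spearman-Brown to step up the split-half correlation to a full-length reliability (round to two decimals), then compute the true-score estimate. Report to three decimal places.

78.496

Spearman-Brown: ρ = 2r/(1 + r) = 2(0.830)/(1 + 0.830) = 1.6600/1.830 = 0.9071 → 0.91
Regress the observed score toward the mean by the unreliability: T̂ = 0.91·79.9 + 0.09·64.3 = 72.709 + 5.787 = 78.4960.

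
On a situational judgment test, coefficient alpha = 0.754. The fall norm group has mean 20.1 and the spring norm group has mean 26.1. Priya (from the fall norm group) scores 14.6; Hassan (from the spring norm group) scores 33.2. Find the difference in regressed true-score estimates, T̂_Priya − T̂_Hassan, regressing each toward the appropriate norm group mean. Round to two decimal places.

-15.50

T̂_Priya = 0.754(14.6) + 0.246(20.1) = 15.9530
T̂_Hassan = 0.754(33.2) + 0.246(26.1) = 31.4534
Difference = 15.9530 − 31.4534 = -15.5004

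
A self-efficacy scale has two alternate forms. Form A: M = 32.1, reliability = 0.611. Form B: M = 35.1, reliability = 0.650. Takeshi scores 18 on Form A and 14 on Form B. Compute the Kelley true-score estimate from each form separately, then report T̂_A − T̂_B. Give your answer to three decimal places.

2.100

T̂_A = 0.611(18) + 0.389(32.1) = 23.48490
T̂_B = 0.650(14) + 0.350(35.1) = 21.38500
T̂_A − T̂_B = 2.09990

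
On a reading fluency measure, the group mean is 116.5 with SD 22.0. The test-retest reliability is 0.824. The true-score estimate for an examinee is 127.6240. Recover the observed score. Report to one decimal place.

T̂ = ρX + (1 − ρ)μ  ⇒  X = (T̂ − (1 − ρ)μ) / ρ
X = (127.6240 − 0.176 × 116.5) / 0.824 = (127.6240 − 20.5040) / 0.824 = 107.1200 / 0.824 = 130.000

130.0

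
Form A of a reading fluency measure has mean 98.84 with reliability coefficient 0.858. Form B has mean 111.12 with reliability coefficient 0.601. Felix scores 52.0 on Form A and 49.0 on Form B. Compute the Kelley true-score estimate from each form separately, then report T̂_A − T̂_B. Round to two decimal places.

-15.13

T̂_A = 0.858(52.0) + 0.142(98.84) = 58.6513
T̂_B = 0.601(49.0) + 0.399(111.12) = 73.7859
T̂_A − T̂_B = -15.1346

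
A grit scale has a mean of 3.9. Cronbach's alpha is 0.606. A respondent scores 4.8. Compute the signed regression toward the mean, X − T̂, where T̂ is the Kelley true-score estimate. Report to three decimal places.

0.355

T̂ = 0.606(4.8) + 0.394(3.9) = 2.9088 + 1.5366 = 4.44540 → 4.4454
X − T̂ = 4.8 − 4.4454 = 0.3546 → 0.355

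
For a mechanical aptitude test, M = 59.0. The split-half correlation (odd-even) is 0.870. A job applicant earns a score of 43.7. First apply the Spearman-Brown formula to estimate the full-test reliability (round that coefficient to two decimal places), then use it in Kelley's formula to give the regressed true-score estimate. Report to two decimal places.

Spearman-Brown: ρ = 2r/(1 + r) = 2(0.870)/(1 + 0.870) = 1.7400/1.870 = 0.9305 → 0.93
T̂ = 0.93(43.7) + 0.07(59.0) = 40.641 + 4.130 = 44.771 → 44.77

44.77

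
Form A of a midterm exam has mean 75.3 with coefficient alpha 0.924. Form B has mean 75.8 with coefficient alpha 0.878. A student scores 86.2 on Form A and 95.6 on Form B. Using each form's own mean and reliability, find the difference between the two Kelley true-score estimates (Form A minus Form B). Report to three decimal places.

T̂_A = 0.924(86.2) + 0.076(75.3) = 85.37160
T̂_B = 0.878(95.6) + 0.122(75.8) = 93.18440
T̂_A − T̂_B = -7.81280

-7.813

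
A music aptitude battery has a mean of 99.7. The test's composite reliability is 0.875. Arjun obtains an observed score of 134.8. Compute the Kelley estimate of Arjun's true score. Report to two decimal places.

Regress the observed score toward the mean by the unreliability: T̂ = 0.875·134.8 + 0.125·99.7 = 117.9500 + 12.4625 = 130.413.

130.41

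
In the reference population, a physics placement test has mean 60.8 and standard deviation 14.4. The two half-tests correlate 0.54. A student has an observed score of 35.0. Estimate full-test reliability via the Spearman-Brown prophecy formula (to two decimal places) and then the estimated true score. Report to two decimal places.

42.74

Spearman-Brown: ρ = 2r/(1 + r) = 2(0.54)/(1 + 0.54) = 1.080/1.54 = 0.7013 → 0.70
Kelley's formula gives T̂ = 0.70·35.0 + 0.30·60.8 = 24.500 + 18.240 = 42.740.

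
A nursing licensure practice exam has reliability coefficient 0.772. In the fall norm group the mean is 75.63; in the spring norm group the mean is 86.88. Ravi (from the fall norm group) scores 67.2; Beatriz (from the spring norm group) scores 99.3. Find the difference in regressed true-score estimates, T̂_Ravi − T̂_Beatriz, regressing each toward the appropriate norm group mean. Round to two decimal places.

T̂_Ravi = 0.772(67.2) + 0.228(75.63) = 69.1220
T̂_Beatriz = 0.772(99.3) + 0.228(86.88) = 96.4682
Difference = 69.1220 − 96.4682 = -27.3462

-27.35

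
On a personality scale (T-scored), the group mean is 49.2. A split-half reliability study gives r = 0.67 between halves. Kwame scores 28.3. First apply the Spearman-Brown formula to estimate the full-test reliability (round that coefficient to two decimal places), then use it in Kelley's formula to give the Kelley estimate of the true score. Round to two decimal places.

32.48

Spearman-Brown: ρ = 2r/(1 + r) = 2(0.67)/(1 + 0.67) = 1.340/1.67 = 0.8024 → 0.80
T̂ = ρX + (1 − ρ)μ
  = 0.80 × 28.3 + 0.20 × 49.2
  = 22.640 + 9.840
  = 32.480
  ≈ 32.48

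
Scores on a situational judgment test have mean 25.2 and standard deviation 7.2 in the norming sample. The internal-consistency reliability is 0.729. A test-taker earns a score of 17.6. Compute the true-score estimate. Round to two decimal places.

19.66

T̂ = ρX + (1 − ρ)μ
  = 0.729 × 17.6 + 0.271 × 25.2
  = 12.8304 + 6.8292
  = 19.660
  ≈ 19.66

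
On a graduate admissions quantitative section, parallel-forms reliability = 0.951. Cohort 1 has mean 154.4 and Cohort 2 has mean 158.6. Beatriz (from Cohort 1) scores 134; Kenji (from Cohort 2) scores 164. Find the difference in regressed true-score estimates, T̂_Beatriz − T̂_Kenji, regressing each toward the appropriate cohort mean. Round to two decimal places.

-28.74

T̂_Beatriz = 0.951(134) + 0.049(154.4) = 134.9996
T̂_Kenji = 0.951(164) + 0.049(158.6) = 163.7354
Difference = 134.9996 − 163.7354 = -28.7358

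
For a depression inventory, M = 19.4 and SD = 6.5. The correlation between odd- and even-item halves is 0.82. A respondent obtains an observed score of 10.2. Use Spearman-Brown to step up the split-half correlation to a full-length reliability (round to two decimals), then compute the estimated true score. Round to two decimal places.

11.12

Spearman-Brown: ρ = 2r/(1 + r) = 2(0.82)/(1 + 0.82) = 1.640/1.82 = 0.9011 → 0.90
Kelley's formula gives T̂ = 0.90·10.2 + 0.10·19.4 = 9.180 + 1.940 = 11.120.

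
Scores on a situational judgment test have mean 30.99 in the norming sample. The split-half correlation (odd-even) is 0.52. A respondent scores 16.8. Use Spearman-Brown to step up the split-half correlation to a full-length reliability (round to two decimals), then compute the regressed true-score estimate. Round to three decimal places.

Spearman-Brown: ρ = 2r/(1 + r) = 2(0.52)/(1 + 0.52) = 1.040/1.52 = 0.6842 → 0.68
Kelley's formula gives T̂ = 0.68·16.8 + 0.32·30.99 = 11.424 + 9.9168 = 21.3408.

21.341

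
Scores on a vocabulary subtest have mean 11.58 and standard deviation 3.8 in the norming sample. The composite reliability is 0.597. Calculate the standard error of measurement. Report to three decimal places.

2.412

SEM = SD · √(1 − ρ) = 3.8 × √0.403 = 3.8 × 0.6348 = 2.4123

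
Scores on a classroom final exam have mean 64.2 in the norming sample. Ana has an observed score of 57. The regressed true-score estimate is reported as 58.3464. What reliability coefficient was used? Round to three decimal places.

T̂ = ρX + (1 − ρ)μ  ⇒  T̂ − μ = ρ(X − μ)
ρ = (T̂ − μ)/(X − μ) = (58.3464 − 64.2) / (57 − 64.2) = -5.8536 / -7.2 = 0.81300

0.813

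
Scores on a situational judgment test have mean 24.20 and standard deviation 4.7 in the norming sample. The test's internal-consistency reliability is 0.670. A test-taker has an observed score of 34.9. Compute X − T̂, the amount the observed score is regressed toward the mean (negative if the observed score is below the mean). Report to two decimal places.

T̂ = 0.670(34.9) + 0.330(24.20) = 23.3830 + 7.98600 = 31.3690 → 31.369
X − T̂ = 34.9 − 31.369 = 3.531 → 3.53

3.53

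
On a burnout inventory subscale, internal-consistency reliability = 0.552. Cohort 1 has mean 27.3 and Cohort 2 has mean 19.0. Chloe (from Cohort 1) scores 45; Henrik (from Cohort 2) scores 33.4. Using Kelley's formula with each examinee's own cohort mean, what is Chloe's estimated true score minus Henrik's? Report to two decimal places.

T̂_Chloe = 0.552(45) + 0.448(27.3) = 37.0704
T̂_Henrik = 0.552(33.4) + 0.448(19.0) = 26.9488
Difference = 37.0704 − 26.9488 = 10.1216

10.12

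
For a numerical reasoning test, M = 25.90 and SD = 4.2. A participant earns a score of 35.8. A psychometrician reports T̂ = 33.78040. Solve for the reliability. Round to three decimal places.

T̂ = ρX + (1 − ρ)μ  ⇒  T̂ − μ = ρ(X − μ)
ρ = (T̂ − μ)/(X − μ) = (33.78040 − 25.90) / (35.8 − 25.90) = 7.88040 / 9.90 = 0.79600

0.796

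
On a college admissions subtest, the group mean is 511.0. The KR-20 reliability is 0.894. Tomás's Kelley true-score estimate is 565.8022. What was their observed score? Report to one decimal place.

T̂ = ρX + (1 − ρ)μ  ⇒  X = (T̂ − (1 − ρ)μ) / ρ
X = (565.8022 − 0.106 × 511.0) / 0.894 = (565.8022 − 54.1660) / 0.894 = 511.6362 / 0.894 = 572.300

572.3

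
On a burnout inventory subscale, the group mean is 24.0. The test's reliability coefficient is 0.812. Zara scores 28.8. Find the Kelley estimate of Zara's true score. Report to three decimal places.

27.898

T̂ = ρX + (1 − ρ)μ
  = 0.812 × 28.8 + 0.188 × 24.0
  = 23.3856 + 4.5120
  = 27.8976
  ≈ 27.898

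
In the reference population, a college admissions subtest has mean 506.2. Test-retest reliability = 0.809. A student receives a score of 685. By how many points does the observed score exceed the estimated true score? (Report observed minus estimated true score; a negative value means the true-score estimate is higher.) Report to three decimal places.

34.151

Kelley's formula gives T̂ = 0.809·685 + 0.191·506.2 = 554.165 + 96.6842 = 650.84920.
X − T̂ = 685 − 650.8492 = 34.1508 → 34.151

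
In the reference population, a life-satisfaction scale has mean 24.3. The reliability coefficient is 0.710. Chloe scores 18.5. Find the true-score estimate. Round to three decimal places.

Weight the observed score by reliability and the mean by (1 − reliability): T̂ = 0.710·18.5 + 0.290·24.3 = 13.1350 + 7.0470 = 20.1820.

20.182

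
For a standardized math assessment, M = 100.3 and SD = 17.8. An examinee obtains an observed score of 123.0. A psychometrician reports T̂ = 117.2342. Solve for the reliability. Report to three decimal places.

T̂ = ρX + (1 − ρ)μ  ⇒  T̂ − μ = ρ(X − μ)
ρ = (T̂ − μ)/(X − μ) = (117.2342 − 100.3) / (123.0 − 100.3) = 16.9342 / 22.7 = 0.74600

0.746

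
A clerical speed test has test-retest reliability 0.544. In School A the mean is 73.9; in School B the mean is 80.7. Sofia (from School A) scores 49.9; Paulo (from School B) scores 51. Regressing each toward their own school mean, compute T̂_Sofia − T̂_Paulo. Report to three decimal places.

-3.699

T̂_Sofia = 0.544(49.9) + 0.456(73.9) = 60.84400
T̂_Paulo = 0.544(51) + 0.456(80.7) = 64.54320
Difference = 60.84400 − 64.54320 = -3.69920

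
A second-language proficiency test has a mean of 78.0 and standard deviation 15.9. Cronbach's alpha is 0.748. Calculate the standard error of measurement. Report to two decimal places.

7.98

SEM = SD · √(1 − ρ) = 15.9 × √0.252 = 15.9 × 0.5020 = 7.982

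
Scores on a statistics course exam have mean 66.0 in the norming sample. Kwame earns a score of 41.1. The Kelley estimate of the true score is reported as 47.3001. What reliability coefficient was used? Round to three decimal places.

T̂ = ρX + (1 − ρ)μ  ⇒  T̂ − μ = ρ(X − μ)
ρ = (T̂ − μ)/(X − μ) = (47.3001 − 66.0) / (41.1 − 66.0) = -18.6999 / -24.9 = 0.75100

0.751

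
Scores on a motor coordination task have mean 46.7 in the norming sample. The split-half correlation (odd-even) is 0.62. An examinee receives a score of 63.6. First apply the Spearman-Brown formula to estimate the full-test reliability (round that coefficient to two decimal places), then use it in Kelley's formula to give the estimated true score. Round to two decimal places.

59.71

Spearman-Brown: ρ = 2r/(1 + r) = 2(0.62)/(1 + 0.62) = 1.240/1.62 = 0.7654 → 0.77
T̂ = ρX + (1 − ρ)μ
  = 0.77 × 63.6 + 0.23 × 46.7
  = 48.972 + 10.741
  = 59.713
  ≈ 59.71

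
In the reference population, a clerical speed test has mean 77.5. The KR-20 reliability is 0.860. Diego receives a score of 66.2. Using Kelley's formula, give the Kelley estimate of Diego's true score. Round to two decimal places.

T̂ = ρX + (1 − ρ)μ
  = 0.860 × 66.2 + 0.140 × 77.5
  = 56.9320 + 10.8500
  = 67.782
  ≈ 67.78

67.78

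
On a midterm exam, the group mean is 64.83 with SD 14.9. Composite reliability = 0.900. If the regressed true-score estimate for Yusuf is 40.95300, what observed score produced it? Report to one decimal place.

38.3

T̂ = ρX + (1 − ρ)μ  ⇒  X = (T̂ − (1 − ρ)μ) / ρ
X = (40.95300 − 0.100 × 64.83) / 0.900 = (40.95300 − 6.48300) / 0.900 = 34.47000 / 0.900 = 38.300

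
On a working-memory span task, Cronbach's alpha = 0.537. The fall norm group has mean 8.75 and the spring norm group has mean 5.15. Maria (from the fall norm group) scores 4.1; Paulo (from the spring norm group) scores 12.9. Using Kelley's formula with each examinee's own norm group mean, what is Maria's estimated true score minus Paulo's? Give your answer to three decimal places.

T̂_Maria = 0.537(4.1) + 0.463(8.75) = 6.25295
T̂_Paulo = 0.537(12.9) + 0.463(5.15) = 9.31175
Difference = 6.25295 − 9.31175 = -3.05880

-3.059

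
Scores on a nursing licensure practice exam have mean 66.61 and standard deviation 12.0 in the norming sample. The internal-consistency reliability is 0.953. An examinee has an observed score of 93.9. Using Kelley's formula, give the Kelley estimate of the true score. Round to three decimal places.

92.617

T̂ = 0.953(93.9) + 0.047(66.61) = 89.4867 + 3.13067 = 92.6174 → 92.617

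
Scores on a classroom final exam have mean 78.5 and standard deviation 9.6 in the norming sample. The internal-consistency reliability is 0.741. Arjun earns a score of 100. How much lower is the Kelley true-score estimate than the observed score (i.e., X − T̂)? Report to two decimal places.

T̂ = ρX + (1 − ρ)μ
  = 0.741 × 100 + 0.259 × 78.5
  = 74.100 + 20.3315
  = 94.4315
  ≈ 94.431
X − T̂ = 100 − 94.431 = 5.569 → 5.57

5.57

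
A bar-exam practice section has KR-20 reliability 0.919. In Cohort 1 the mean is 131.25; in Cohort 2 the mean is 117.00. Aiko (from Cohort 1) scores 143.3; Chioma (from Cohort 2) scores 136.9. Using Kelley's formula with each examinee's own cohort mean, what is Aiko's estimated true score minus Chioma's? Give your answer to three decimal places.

7.036

T̂_Aiko = 0.919(143.3) + 0.081(131.25) = 142.32395
T̂_Chioma = 0.919(136.9) + 0.081(117.00) = 135.28810
Difference = 142.32395 − 135.28810 = 7.03585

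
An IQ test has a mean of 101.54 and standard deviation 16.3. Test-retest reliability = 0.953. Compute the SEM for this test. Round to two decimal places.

SEM = SD · √(1 − ρ) = 16.3 × √0.047 = 16.3 × 0.2168 = 3.534

3.53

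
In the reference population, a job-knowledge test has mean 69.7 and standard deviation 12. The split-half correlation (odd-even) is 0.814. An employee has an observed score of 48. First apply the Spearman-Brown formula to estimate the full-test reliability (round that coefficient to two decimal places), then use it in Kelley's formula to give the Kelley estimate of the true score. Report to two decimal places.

50.17

Spearman-Brown: ρ = 2r/(1 + r) = 2(0.814)/(1 + 0.814) = 1.6280/1.814 = 0.8975 → 0.90
T̂ = 0.90(48) + 0.10(69.7) = 43.20 + 6.970 = 50.170 → 50.17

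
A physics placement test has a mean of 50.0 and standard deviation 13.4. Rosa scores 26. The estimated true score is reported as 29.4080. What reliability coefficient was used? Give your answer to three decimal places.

T̂ = ρX + (1 − ρ)μ  ⇒  T̂ − μ = ρ(X − μ)
ρ = (T̂ − μ)/(X − μ) = (29.4080 − 50.0) / (26 − 50.0) = -20.5920 / -24.0 = 0.85800

0.858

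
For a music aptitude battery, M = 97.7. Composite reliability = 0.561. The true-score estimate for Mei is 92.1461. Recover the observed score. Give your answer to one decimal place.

87.8

T̂ = ρX + (1 − ρ)μ  ⇒  X = (T̂ − (1 − ρ)μ) / ρ
X = (92.1461 − 0.439 × 97.7) / 0.561 = (92.1461 − 42.8903) / 0.561 = 49.2558 / 0.561 = 87.800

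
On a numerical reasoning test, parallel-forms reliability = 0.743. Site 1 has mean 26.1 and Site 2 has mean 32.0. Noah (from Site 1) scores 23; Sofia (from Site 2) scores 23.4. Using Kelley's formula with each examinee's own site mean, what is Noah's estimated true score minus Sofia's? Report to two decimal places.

-1.81

T̂_Noah = 0.743(23) + 0.257(26.1) = 23.7967
T̂_Sofia = 0.743(23.4) + 0.257(32.0) = 25.6102
Difference = 23.7967 − 25.6102 = -1.8135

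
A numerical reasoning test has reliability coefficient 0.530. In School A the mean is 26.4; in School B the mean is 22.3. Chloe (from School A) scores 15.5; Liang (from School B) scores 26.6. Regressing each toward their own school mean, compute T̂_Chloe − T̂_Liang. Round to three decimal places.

-3.956

T̂_Chloe = 0.530(15.5) + 0.470(26.4) = 20.62300
T̂_Liang = 0.530(26.6) + 0.470(22.3) = 24.57900
Difference = 20.62300 − 24.57900 = -3.95600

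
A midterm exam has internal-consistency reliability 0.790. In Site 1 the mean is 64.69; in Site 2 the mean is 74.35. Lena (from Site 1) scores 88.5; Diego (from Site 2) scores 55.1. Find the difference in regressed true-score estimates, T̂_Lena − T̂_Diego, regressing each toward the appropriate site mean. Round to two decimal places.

24.36

T̂_Lena = 0.790(88.5) + 0.210(64.69) = 83.4999
T̂_Diego = 0.790(55.1) + 0.210(74.35) = 59.1425
Difference = 83.4999 − 59.1425 = 24.3574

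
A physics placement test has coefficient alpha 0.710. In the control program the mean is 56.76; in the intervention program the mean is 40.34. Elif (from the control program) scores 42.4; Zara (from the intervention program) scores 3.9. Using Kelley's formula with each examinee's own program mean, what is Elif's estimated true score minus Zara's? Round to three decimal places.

T̂_Elif = 0.710(42.4) + 0.290(56.76) = 46.56440
T̂_Zara = 0.710(3.9) + 0.290(40.34) = 14.46760
Difference = 46.56440 − 14.46760 = 32.09680

32.097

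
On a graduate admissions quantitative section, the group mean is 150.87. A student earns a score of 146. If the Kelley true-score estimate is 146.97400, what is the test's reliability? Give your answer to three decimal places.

0.800

T̂ = ρX + (1 − ρ)μ  ⇒  T̂ − μ = ρ(X − μ)
ρ = (T̂ − μ)/(X − μ) = (146.97400 − 150.87) / (146 − 150.87) = -3.89600 / -4.87 = 0.80000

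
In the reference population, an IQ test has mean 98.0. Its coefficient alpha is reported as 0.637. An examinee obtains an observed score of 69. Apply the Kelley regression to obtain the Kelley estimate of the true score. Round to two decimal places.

79.53

Weight the observed score by reliability and the mean by (1 − reliability): T̂ = 0.637·69 + 0.363·98.0 = 43.953 + 35.5740 = 79.527.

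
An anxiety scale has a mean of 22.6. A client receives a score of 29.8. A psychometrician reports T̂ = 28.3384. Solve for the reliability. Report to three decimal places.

0.797

T̂ = ρX + (1 − ρ)μ  ⇒  T̂ − μ = ρ(X − μ)
ρ = (T̂ − μ)/(X − μ) = (28.3384 − 22.6) / (29.8 − 22.6) = 5.7384 / 7.2 = 0.79700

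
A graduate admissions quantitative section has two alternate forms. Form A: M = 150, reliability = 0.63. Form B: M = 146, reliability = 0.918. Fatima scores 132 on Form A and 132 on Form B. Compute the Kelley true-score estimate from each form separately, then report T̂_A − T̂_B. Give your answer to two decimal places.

5.51

T̂_A = 0.63(132) + 0.37(150) = 138.6600
T̂_B = 0.918(132) + 0.082(146) = 133.1480
T̂_A − T̂_B = 5.5120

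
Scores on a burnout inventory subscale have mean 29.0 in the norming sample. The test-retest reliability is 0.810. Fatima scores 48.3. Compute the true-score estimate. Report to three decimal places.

44.633

Weight the observed score by reliability and the mean by (1 − reliability): T̂ = 0.810·48.3 + 0.190·29.0 = 39.1230 + 5.5100 = 44.6330.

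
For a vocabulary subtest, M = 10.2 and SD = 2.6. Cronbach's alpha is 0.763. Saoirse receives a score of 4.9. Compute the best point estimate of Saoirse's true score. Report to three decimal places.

T̂ = ρX + (1 − ρ)μ
  = 0.763 × 4.9 + 0.237 × 10.2
  = 3.7387 + 2.4174
  = 6.1561
  ≈ 6.156

6.156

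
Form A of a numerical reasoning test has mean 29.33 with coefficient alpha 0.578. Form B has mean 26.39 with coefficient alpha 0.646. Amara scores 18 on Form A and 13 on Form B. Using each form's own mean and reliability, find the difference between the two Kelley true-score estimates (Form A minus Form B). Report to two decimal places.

5.04

T̂_A = 0.578(18) + 0.422(29.33) = 22.7813
T̂_B = 0.646(13) + 0.354(26.39) = 17.7401
T̂_A − T̂_B = 5.0412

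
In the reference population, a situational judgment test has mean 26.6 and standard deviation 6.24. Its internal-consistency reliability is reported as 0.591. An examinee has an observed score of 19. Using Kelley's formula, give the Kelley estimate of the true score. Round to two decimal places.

22.11

T̂ = ρX + (1 − ρ)μ
  = 0.591 × 19 + 0.409 × 26.6
  = 11.229 + 10.8794
  = 22.108
  ≈ 22.11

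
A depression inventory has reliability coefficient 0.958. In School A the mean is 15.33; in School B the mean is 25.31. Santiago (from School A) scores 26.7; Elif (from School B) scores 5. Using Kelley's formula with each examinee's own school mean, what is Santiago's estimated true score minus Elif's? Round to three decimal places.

T̂_Santiago = 0.958(26.7) + 0.042(15.33) = 26.22246
T̂_Elif = 0.958(5) + 0.042(25.31) = 5.85302
Difference = 26.22246 − 5.85302 = 20.36944

20.369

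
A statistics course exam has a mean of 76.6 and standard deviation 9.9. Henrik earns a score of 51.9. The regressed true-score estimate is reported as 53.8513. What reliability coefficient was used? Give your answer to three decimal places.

0.921

T̂ = ρX + (1 − ρ)μ  ⇒  T̂ − μ = ρ(X − μ)
ρ = (T̂ − μ)/(X − μ) = (53.8513 − 76.6) / (51.9 − 76.6) = -22.7487 / -24.7 = 0.92100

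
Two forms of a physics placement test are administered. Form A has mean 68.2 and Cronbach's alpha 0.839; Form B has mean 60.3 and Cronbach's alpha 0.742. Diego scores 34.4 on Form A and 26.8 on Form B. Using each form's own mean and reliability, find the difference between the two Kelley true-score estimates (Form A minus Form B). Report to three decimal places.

4.399

T̂_A = 0.839(34.4) + 0.161(68.2) = 39.84180
T̂_B = 0.742(26.8) + 0.258(60.3) = 35.44300
T̂_A − T̂_B = 4.39880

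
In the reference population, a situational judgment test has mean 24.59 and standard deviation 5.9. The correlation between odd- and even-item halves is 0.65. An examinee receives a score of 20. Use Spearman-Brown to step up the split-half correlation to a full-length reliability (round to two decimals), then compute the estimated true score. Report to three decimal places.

20.964

Spearman-Brown: ρ = 2r/(1 + r) = 2(0.65)/(1 + 0.65) = 1.300/1.65 = 0.7879 → 0.79
T̂ = 0.79(20) + 0.21(24.59) = 15.80 + 5.1639 = 20.9639 → 20.964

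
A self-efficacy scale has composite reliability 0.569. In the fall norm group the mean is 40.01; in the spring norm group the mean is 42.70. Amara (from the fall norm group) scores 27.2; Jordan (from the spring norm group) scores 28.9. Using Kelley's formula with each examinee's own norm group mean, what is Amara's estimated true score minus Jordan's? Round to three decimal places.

-2.127

T̂_Amara = 0.569(27.2) + 0.431(40.01) = 32.72111
T̂_Jordan = 0.569(28.9) + 0.431(42.70) = 34.84780
Difference = 32.72111 − 34.84780 = -2.12669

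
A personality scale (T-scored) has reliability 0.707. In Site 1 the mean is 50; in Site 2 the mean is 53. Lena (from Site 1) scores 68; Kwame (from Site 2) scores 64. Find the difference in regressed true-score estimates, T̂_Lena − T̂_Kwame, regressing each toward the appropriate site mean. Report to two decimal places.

1.95

T̂_Lena = 0.707(68) + 0.293(50) = 62.7260
T̂_Kwame = 0.707(64) + 0.293(53) = 60.7770
Difference = 62.7260 − 60.7770 = 1.9490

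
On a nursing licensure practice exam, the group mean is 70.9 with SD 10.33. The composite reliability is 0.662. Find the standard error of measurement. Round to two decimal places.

6.01

SEM = SD · √(1 − ρ) = 10.33 × √0.338 = 10.33 × 0.5814 = 6.006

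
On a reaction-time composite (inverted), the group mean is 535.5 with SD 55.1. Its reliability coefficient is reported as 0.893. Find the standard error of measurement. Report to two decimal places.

18.02

SEM = SD · √(1 − ρ) = 55.1 × √0.107 = 55.1 × 0.3271 = 18.024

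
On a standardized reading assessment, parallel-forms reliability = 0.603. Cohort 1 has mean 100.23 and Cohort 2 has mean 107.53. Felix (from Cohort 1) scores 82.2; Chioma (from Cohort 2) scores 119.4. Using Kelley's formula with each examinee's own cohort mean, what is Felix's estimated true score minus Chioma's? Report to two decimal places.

T̂_Felix = 0.603(82.2) + 0.397(100.23) = 89.3579
T̂_Chioma = 0.603(119.4) + 0.397(107.53) = 114.6876
Difference = 89.3579 − 114.6876 = -25.3297

-25.33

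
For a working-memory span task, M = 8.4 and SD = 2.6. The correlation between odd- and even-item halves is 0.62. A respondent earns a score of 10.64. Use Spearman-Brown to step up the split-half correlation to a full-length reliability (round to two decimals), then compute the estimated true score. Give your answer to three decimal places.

10.125

Spearman-Brown: ρ = 2r/(1 + r) = 2(0.62)/(1 + 0.62) = 1.240/1.62 = 0.7654 → 0.77
T̂ = 0.77(10.64) + 0.23(8.4) = 8.1928 + 1.932 = 10.1248 → 10.125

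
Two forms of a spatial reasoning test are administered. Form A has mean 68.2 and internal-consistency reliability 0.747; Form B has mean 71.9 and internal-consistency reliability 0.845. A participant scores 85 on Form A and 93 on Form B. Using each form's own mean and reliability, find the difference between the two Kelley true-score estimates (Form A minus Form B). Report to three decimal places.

T̂_A = 0.747(85) + 0.253(68.2) = 80.74960
T̂_B = 0.845(93) + 0.155(71.9) = 89.72950
T̂_A − T̂_B = -8.97990

-8.980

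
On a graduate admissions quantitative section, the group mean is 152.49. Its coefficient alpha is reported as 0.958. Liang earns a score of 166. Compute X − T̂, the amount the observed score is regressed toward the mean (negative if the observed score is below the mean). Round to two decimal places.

0.57

T̂ = ρX + (1 − ρ)μ
  = 0.958 × 166 + 0.042 × 152.49
  = 159.028 + 6.40458
  = 165.4326
  ≈ 165.433
X − T̂ = 166 − 165.433 = 0.567 → 0.57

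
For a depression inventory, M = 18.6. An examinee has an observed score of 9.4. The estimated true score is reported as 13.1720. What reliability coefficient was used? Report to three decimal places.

T̂ = ρX + (1 − ρ)μ  ⇒  T̂ − μ = ρ(X − μ)
ρ = (T̂ − μ)/(X − μ) = (13.1720 − 18.6) / (9.4 − 18.6) = -5.4280 / -9.2 = 0.59000

0.590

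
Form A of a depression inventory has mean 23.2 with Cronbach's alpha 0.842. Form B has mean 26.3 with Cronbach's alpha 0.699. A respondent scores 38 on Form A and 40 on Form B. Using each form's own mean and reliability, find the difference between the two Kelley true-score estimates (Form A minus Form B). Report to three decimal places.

T̂_A = 0.842(38) + 0.158(23.2) = 35.66160
T̂_B = 0.699(40) + 0.301(26.3) = 35.87630
T̂_A − T̂_B = -0.21470

-0.215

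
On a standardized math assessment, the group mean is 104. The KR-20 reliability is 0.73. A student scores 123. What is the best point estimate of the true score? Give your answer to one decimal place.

117.9

T̂ = ρX + (1 − ρ)μ
  = 0.73 × 123 + 0.27 × 104
  = 89.79 + 28.08
  = 117.87
  ≈ 117.9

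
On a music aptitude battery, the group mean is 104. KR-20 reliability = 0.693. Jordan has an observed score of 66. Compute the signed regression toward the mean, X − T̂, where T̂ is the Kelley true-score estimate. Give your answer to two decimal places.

T̂ = ρX + (1 − ρ)μ
  = 0.693 × 66 + 0.307 × 104
  = 45.738 + 31.928
  = 77.6660
  ≈ 77.666
X − T̂ = 66 − 77.666 = -11.666 → -11.67

-11.67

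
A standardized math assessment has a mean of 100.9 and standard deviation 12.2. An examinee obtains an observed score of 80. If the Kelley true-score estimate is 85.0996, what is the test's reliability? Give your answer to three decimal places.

0.756

T̂ = ρX + (1 − ρ)μ  ⇒  T̂ − μ = ρ(X − μ)
ρ = (T̂ − μ)/(X − μ) = (85.0996 − 100.9) / (80 − 100.9) = -15.8004 / -20.9 = 0.75600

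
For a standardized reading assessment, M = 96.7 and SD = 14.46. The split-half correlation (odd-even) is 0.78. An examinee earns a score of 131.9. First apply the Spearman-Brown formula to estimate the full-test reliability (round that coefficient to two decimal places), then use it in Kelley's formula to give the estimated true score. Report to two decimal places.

127.68

Spearman-Brown: ρ = 2r/(1 + r) = 2(0.78)/(1 + 0.78) = 1.560/1.78 = 0.8764 → 0.88
Regress the observed score toward the mean by the unreliability: T̂ = 0.88·131.9 + 0.12·96.7 = 116.072 + 11.604 = 127.676.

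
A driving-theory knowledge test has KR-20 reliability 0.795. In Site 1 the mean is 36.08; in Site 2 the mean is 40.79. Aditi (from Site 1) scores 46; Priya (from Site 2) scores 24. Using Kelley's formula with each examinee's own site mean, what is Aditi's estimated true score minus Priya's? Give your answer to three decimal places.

T̂_Aditi = 0.795(46) + 0.205(36.08) = 43.96640
T̂_Priya = 0.795(24) + 0.205(40.79) = 27.44195
Difference = 43.96640 − 27.44195 = 16.52445

16.524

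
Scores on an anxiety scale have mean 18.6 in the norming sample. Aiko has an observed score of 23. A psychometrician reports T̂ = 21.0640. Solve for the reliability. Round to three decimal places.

0.560

T̂ = ρX + (1 − ρ)μ  ⇒  T̂ − μ = ρ(X − μ)
ρ = (T̂ − μ)/(X − μ) = (21.0640 − 18.6) / (23 − 18.6) = 2.4640 / 4.4 = 0.56000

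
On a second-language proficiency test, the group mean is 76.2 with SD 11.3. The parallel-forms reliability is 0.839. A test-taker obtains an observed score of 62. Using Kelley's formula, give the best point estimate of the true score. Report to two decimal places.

T̂ = ρX + (1 − ρ)μ
  = 0.839 × 62 + 0.161 × 76.2
  = 52.018 + 12.2682
  = 64.286
  ≈ 64.29

64.29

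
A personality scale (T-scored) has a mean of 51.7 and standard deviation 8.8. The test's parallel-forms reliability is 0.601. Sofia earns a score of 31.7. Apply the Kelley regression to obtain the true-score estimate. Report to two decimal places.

39.68

T̂ = 0.601(31.7) + 0.399(51.7) = 19.0517 + 20.6283 = 39.680 → 39.68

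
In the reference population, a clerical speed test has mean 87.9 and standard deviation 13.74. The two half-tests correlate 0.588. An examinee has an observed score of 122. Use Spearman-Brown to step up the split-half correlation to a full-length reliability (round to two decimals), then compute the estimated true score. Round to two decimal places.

113.13

Spearman-Brown: ρ = 2r/(1 + r) = 2(0.588)/(1 + 0.588) = 1.1760/1.588 = 0.7406 → 0.74
T̂ = ρX + (1 − ρ)μ
  = 0.74 × 122 + 0.26 × 87.9
  = 90.28 + 22.854
  = 113.134
  ≈ 113.13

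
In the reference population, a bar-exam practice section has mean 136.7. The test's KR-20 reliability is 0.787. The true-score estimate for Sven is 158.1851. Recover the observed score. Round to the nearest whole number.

T̂ = ρX + (1 − ρ)μ  ⇒  X = (T̂ − (1 − ρ)μ) / ρ
X = (158.1851 − 0.213 × 136.7) / 0.787 = (158.1851 − 29.1171) / 0.787 = 129.0680 / 0.787 = 164.00

164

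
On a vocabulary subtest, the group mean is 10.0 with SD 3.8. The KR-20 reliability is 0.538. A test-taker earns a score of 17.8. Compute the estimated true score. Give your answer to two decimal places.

14.20

T̂ = ρX + (1 − ρ)μ
  = 0.538 × 17.8 + 0.462 × 10.0
  = 9.5764 + 4.6200
  = 14.196
  ≈ 14.20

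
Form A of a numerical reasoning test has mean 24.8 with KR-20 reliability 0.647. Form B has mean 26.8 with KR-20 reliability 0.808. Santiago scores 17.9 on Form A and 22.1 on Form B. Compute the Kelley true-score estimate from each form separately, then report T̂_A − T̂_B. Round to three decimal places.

T̂_A = 0.647(17.9) + 0.353(24.8) = 20.33570
T̂_B = 0.808(22.1) + 0.192(26.8) = 23.00240
T̂_A − T̂_B = -2.66670

-2.667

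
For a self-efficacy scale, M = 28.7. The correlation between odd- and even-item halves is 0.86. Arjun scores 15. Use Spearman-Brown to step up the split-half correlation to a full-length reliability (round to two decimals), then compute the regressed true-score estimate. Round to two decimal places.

16.10

Spearman-Brown: ρ = 2r/(1 + r) = 2(0.86)/(1 + 0.86) = 1.720/1.86 = 0.9247 → 0.92
T̂ = ρX + (1 − ρ)μ
  = 0.92 × 15 + 0.08 × 28.7
  = 13.80 + 2.296
  = 16.096
  ≈ 16.10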